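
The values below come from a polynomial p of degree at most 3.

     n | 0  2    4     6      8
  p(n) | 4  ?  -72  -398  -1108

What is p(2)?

The 4 known points determine the degree-3 polynomial uniquely.
Write p(n) = an^3 + bn^2 + cn + d. Substituting each data point gives a linear system:
  d = 4
  64a + 16b + 4c + d = -72
  216a + 36b + 6c + d = -398
  512a + 64b + 8c + d = -1108
Solving the system yields a = -3, b = 6, c = 5, d = 4.
So p(n) = -3n³ + 6n² + 5n + 4.
Then p(2) = 14.

14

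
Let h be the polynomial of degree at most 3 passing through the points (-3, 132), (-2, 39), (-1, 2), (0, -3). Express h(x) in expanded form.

h(x) = -4x^3 + 4x^2 + 3x - 3

Write h(x) = ax^3 + bx^2 + cx + d. Substituting each data point gives a linear system:
  -27a + 9b - 3c + d = 132
  -8a + 4b - 2c + d = 39
  -a + b - c + d = 2
  d = -3
Solving the system yields a = -4, b = 4, c = 3, d = -3.
So h(x) = -4x^3 + 4x^2 + 3x - 3.
Check: h(-1) = 2. ✓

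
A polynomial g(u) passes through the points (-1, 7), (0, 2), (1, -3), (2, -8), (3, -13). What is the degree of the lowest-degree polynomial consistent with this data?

1

Forward differences of the values at u = -1, 0, 1, 2, 3:
  g  : 7  2  -3  -8  -13
  Δ  : -5  -5  -5  -5
  Δ^2: 0  0  0
  Δ^3: 0  0
  Δ^4: 0
The first differences are constant (-5) and nonzero, while all higher differences vanish, so the minimal degree is 1.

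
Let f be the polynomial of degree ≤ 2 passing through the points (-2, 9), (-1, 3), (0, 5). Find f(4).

93

Write f(x) = ax^2 + bx + c. Substituting each data point gives a linear system:
  4a - 2b + c = 9
  a - b + c = 3
  c = 5
Solving the system yields a = 4, b = 6, c = 5.
So f(x) = 4x^2 + 6x + 5.
Then f(4) = 93.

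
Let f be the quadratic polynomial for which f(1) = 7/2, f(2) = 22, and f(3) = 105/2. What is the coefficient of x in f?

Write f(x) = ax^2 + bx + c. Substituting each data point gives a linear system:
  a + b + c = 7/2
  4a + 2b + c = 22
  9a + 3b + c = 105/2
Solving the system yields a = 6, b = 1/2, c = -3.
So f(x) = 6x^2 + (1/2)x - 3.
The coefficient of x is 1/2.

1/2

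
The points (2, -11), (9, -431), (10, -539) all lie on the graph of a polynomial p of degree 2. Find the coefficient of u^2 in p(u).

Write p(u) = au^2 + bu + c. Substituting each data point gives a linear system:
  4a + 2b + c = -11
  81a + 9b + c = -431
  100a + 10b + c = -539
Solving the system yields a = -6, b = 6, c = 1.
So p(u) = -6u² + 6u + 1.
The leading coefficient is -6.

-6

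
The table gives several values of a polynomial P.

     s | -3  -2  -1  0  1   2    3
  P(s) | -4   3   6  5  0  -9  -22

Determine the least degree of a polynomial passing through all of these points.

2

Forward differences of the values at s = -3, -2, -1, 0, 1, 2, 3:
  P  : -4  3  6  5  0  -9  -22
  Δ  : 7  3  -1  -5  -9  -13
  Δ^2: -4  -4  -4  -4  -4
  Δ^3: 0  0  0  0
  Δ^4: 0  0  0
  Δ^5: 0  0
  Δ^6: 0
The second differences are constant (-4) and nonzero, while all higher differences vanish, so the minimal degree is 2.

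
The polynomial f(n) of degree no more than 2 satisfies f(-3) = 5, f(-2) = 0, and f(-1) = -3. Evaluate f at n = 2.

Write f(n) = an^2 + bn + c. Substituting each data point gives a linear system:
  9a - 3b + c = 5
  4a - 2b + c = 0
  a - b + c = -3
Solving the system yields a = 1, b = 0, c = -4.
So f(n) = n^2 - 4.
Then f(2) = 0.

0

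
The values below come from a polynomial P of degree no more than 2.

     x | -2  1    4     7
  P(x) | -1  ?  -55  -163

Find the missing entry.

-1

On equispaced nodes a degree-2 polynomial has vanishing third forward difference, so
  - P(-2) + 3·P(1) - 3·P(4) + P(7) = 0.
Substituting the known values and solving for P(1):
  3·P(1) = -3
  P(1) = -1.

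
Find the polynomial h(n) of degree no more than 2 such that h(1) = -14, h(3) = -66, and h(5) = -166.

Write h(n) = an^2 + bn + c. Substituting each data point gives a linear system:
  a + b + c = -14
  9a + 3b + c = -66
  25a + 5b + c = -166
Solving the system yields a = -6, b = -2, c = -6.
So h(n) = -6n^2 - 2n - 6.
Check: h(5) = -166. ✓

h(n) = -6n^2 - 2n - 6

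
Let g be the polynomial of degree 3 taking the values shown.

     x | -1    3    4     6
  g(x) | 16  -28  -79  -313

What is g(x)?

g(x) = -2x^3 + 4x^2 - 5x + 5

Write g(x) = ax^3 + bx^2 + cx + d. Substituting each data point gives a linear system:
  -a + b - c + d = 16
  27a + 9b + 3c + d = -28
  64a + 16b + 4c + d = -79
  216a + 36b + 6c + d = -313
Solving the system yields a = -2, b = 4, c = -5, d = 5.
So g(x) = -2x^3 + 4x^2 - 5x + 5.
Check: g(-1) = 16. ✓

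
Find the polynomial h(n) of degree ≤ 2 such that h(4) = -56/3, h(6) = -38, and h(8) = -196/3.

h(n) = -n^2 + (1/3)n - 4

Using the Lagrange interpolation formula with nodes 4, 6, 8:
  L_0(n) = (n - 6)(n - 8) / 8
  L_1(n) = (n - 4)(n - 8) / -4
  L_2(n) = (n - 4)(n - 6) / 8
Then h(n) = -56/3·L_0(n) - 38·L_1(n) - 196/3·L_2(n).
Expanding and collecting terms gives h(n) = -n^2 + (1/3)n - 4.
Check: h(6) = -38. ✓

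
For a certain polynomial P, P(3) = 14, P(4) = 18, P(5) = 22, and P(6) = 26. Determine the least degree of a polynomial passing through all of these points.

1

Forward differences of the values at t = 3, 4, 5, 6:
  P  : 14  18  22  26
  Δ  : 4  4  4
  Δ^2: 0  0
  Δ^3: 0
The first differences are constant (4) and nonzero, while all higher differences vanish, so the minimal degree is 1.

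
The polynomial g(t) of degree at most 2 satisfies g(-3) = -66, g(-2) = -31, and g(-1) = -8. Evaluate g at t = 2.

Forward differences of the values at t = -3, -2, -1:
  g  : -66  -31  -8
  Δ  : 35  23
  Δ^2: -12
The second differences are constant, confirming degree 2.
Interpolating (Newton forward form) and evaluating at t = 2 gives g(2) = -11.

-11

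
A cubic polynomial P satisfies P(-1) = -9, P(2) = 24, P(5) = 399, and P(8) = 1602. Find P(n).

P(n) = 3n^3 + n^2 + n - 6

Write P(n) = an^3 + bn^2 + cn + d. Substituting each data point gives a linear system:
  -a + b - c + d = -9
  8a + 4b + 2c + d = 24
  125a + 25b + 5c + d = 399
  512a + 64b + 8c + d = 1602
Solving the system yields a = 3, b = 1, c = 1, d = -6.
So P(n) = 3n^3 + n^2 + n - 6.
Check: P(8) = 1602. ✓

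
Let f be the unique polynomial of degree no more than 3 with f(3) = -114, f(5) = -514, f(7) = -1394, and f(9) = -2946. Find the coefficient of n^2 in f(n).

Write f(n) = an^3 + bn^2 + cn + d. Substituting each data point gives a linear system:
  27a + 9b + 3c + d = -114
  125a + 25b + 5c + d = -514
  343a + 49b + 7c + d = -1394
  729a + 81b + 9c + d = -2946
Solving the system yields a = -4, b = 0, c = -4, d = 6.
So f(n) = -4n^3 - 4n + 6.
The coefficient of n^2 is 0.

0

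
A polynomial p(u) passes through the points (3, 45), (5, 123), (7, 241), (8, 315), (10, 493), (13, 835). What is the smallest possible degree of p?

Divided differences on the nodes 3, 5, 7, 8, 10, 13:
  order 0: 45  123  241  315  493  835
  order 1: 39  59  74  89  114
  order 2: 5  5  5  5
  order 3: 0  0  0
  order 4: 0  0
  order 5: 0
The order-2 divided differences are all 5 (nonzero) and every higher order vanishes, so the data lies on a polynomial of degree exactly 2.

2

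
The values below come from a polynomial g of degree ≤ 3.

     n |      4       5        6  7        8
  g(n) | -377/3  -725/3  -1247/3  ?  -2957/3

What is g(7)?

-1979/3

On equispaced nodes a degree-3 polynomial has vanishing fourth forward difference, so
  g(4) - 4·g(5) + 6·g(6) - 4·g(7) + g(8) = 0.
Substituting the known values and solving for g(7):
  -4·g(7) = 7916/3
  g(7) = -1979/3.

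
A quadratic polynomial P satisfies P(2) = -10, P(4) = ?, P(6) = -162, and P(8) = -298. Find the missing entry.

-66

The 3 known points determine the degree-2 polynomial uniquely.
Write P(u) = au^2 + bu + c. Substituting each data point gives a linear system:
  4a + 2b + c = -10
  36a + 6b + c = -162
  64a + 8b + c = -298
Solving the system yields a = -5, b = 2, c = 6.
So P(u) = -5u^2 + 2u + 6.
Then P(4) = -66.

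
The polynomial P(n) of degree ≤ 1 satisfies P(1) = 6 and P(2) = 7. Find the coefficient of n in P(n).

Write P(n) = an + b. Substituting each data point gives a linear system:
  a + b = 6
  2a + b = 7
Solving the system yields a = 1, b = 5.
So P(n) = n + 5.
The leading coefficient is 1.

1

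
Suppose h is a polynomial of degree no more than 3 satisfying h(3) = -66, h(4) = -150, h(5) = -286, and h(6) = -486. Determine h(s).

h(s) = -2s^3 - 2s^2 + 4s - 6

Using the Lagrange interpolation formula with nodes 3, 4, 5, 6:
  L_0(s) = (s - 4)(s - 5)(s - 6) / -6
  L_1(s) = (s - 3)(s - 5)(s - 6) / 2
  L_2(s) = (s - 3)(s - 4)(s - 6) / -2
  L_3(s) = (s - 3)(s - 4)(s - 5) / 6
Then h(s) = -66·L_0(s) - 150·L_1(s) - 286·L_2(s) - 486·L_3(s).
Expanding and collecting terms gives h(s) = -2s³ - 2s² + 4s - 6.
Check: h(5) = -286. ✓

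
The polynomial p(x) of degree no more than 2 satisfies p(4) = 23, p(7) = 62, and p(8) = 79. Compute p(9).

98

Write p(x) = ax^2 + bx + c. Substituting each data point gives a linear system:
  16a + 4b + c = 23
  49a + 7b + c = 62
  64a + 8b + c = 79
Solving the system yields a = 1, b = 2, c = -1.
So p(x) = x² + 2x - 1.
Then p(9) = 98.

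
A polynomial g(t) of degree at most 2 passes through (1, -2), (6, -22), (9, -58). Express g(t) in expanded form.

Using the Lagrange interpolation formula with nodes 1, 6, 9:
  L_0(t) = (t - 6)(t - 9) / 40
  L_1(t) = (t - 1)(t - 9) / -15
  L_2(t) = (t - 1)(t - 6) / 24
Then g(t) = -2·L_0(t) - 22·L_1(t) - 58·L_2(t).
Expanding and collecting terms gives g(t) = -t^2 + 3t - 4.
Check: g(6) = -22. ✓

g(t) = -t^2 + 3t - 4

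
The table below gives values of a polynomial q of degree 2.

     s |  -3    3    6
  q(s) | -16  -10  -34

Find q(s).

q(s) = -s^2 + s - 4

Using the Lagrange interpolation formula with nodes -3, 3, 6:
  L_0(s) = (s - 3)(s - 6) / 54
  L_1(s) = (s + 3)(s - 6) / -18
  L_2(s) = (s + 3)(s - 3) / 27
Then q(s) = -16·L_0(s) - 10·L_1(s) - 34·L_2(s).
Expanding and collecting terms gives q(s) = -s^2 + s - 4.
Check: q(-3) = -16. ✓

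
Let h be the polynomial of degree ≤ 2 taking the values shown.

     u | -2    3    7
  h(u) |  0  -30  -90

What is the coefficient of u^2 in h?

Write h(u) = au^2 + bu + c. Substituting each data point gives a linear system:
  4a - 2b + c = 0
  9a + 3b + c = -30
  49a + 7b + c = -90
Solving the system yields a = -1, b = -5, c = -6.
So h(u) = -u^2 - 5u - 6.
The leading coefficient is -1.

-1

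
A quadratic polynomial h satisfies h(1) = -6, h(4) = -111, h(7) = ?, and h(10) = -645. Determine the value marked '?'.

On equispaced nodes a degree-2 polynomial has vanishing third forward difference, so
  - h(1) + 3·h(4) - 3·h(7) + h(10) = 0.
Substituting the known values and solving for h(7):
  -3·h(7) = 972
  h(7) = -324.

-324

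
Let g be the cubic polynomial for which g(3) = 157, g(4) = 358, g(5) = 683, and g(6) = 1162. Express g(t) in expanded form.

g(t) = 5t^3 + 2t^2 + 2t - 2

Using the Lagrange interpolation formula with nodes 3, 4, 5, 6:
  L_0(t) = (t - 4)(t - 5)(t - 6) / -6
  L_1(t) = (t - 3)(t - 5)(t - 6) / 2
  L_2(t) = (t - 3)(t - 4)(t - 6) / -2
  L_3(t) = (t - 3)(t - 4)(t - 5) / 6
Then g(t) = 157·L_0(t) + 358·L_1(t) + 683·L_2(t) + 1162·L_3(t).
Expanding and collecting terms gives g(t) = 5t³ + 2t² + 2t - 2.
Check: g(4) = 358. ✓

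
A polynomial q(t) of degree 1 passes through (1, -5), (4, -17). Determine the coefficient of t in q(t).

-4

Write q(t) = at + b. Substituting each data point gives a linear system:
  a + b = -5
  4a + b = -17
Solving the system yields a = -4, b = -1.
So q(t) = -4t - 1.
The leading coefficient is -4.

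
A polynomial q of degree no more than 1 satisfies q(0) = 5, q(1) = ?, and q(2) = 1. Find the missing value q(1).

The 2 known points determine the degree-1 polynomial uniquely.
Write q(s) = as + b. Substituting each data point gives a linear system:
  b = 5
  2a + b = 1
Solving the system yields a = -2, b = 5.
So q(s) = -2s + 5.
Then q(1) = 3.

3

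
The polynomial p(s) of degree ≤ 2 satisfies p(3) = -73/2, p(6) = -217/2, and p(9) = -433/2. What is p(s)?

Using the Lagrange interpolation formula with nodes 3, 6, 9:
  L_0(s) = (s - 6)(s - 9) / 18
  L_1(s) = (s - 3)(s - 9) / -9
  L_2(s) = (s - 3)(s - 6) / 18
Then p(s) = -73/2·L_0(s) - 217/2·L_1(s) - 433/2·L_2(s).
Expanding and collecting terms gives p(s) = -2s^2 - 6s - 1/2.
Check: p(9) = -433/2. ✓

p(s) = -2s^2 - 6s - 1/2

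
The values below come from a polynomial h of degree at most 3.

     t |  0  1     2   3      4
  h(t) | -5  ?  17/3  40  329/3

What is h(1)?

-16/3

The 4 known points determine the degree-3 polynomial uniquely.
Write h(t) = at^3 + bt^2 + ct + d. Substituting each data point gives a linear system:
  d = -5
  8a + 4b + 2c + d = 17/3
  27a + 9b + 3c + d = 40
  64a + 16b + 4c + d = 329/3
Solving the system yields a = 2, b = -1/3, c = -2, d = -5.
So h(t) = 2t³ - (1/3)t² - 2t - 5.
Then h(1) = -16/3.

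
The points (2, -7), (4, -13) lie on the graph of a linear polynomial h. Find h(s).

h(s) = -3s - 1

Using the Lagrange interpolation formula with nodes 2, 4:
  L_0(s) = (s - 4) / -2
  L_1(s) = (s - 2) / 2
Then h(s) = -7·L_0(s) - 13·L_1(s).
Expanding and collecting terms gives h(s) = -3s - 1.
Check: h(4) = -13. ✓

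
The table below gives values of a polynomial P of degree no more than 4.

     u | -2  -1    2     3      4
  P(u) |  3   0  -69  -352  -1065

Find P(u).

Write P(u) = au^4 + bu^3 + cu^2 + du + e. Substituting each data point gives a linear system:
  16a - 8b + 4c - 2d + e = 3
  a - b + c - d + e = 0
  16a + 8b + 4c + 2d + e = -69
  81a + 27b + 9c + 3d + e = -352
  256a + 64b + 16c + 4d + e = -1065
Solving the system yields a = -3, b = -6, c = 4, d = 6, e = -1.
So P(u) = -3u^4 - 6u^3 + 4u^2 + 6u - 1.
Check: P(-1) = 0. ✓

P(u) = -3u^4 - 6u^3 + 4u^2 + 6u - 1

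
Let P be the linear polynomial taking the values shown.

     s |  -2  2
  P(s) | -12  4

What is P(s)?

P(s) = 4s - 4

Write P(s) = as + b. Substituting each data point gives a linear system:
  -2a + b = -12
  2a + b = 4
Solving the system yields a = 4, b = -4.
So P(s) = 4s - 4.
Check: P(-2) = -12. ✓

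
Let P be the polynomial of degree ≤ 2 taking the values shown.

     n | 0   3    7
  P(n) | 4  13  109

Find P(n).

P(n) = 3n^2 - 6n + 4

Write P(n) = an^2 + bn + c. Substituting each data point gives a linear system:
  c = 4
  9a + 3b + c = 13
  49a + 7b + c = 109
Solving the system yields a = 3, b = -6, c = 4.
So P(n) = 3n² - 6n + 4.
Check: P(7) = 109. ✓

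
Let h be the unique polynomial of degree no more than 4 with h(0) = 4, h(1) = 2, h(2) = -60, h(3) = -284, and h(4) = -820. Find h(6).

-3668

Forward differences of the values at u = 0, 1, 2, 3, 4:
  h  : 4  2  -60  -284  -820
  Δ  : -2  -62  -224  -536
  Δ^2: -60  -162  -312
  Δ^3: -102  -150
  Δ^4: -48
The fourth differences are constant, confirming degree 4.
Interpolating (Newton forward form) and evaluating at u = 6 gives h(6) = -3668.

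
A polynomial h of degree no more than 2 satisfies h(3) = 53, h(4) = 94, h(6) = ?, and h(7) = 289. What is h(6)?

212

The 3 known points determine the degree-2 polynomial uniquely.
Write h(x) = ax^2 + bx + c. Substituting each data point gives a linear system:
  9a + 3b + c = 53
  16a + 4b + c = 94
  49a + 7b + c = 289
Solving the system yields a = 6, b = -1, c = 2.
So h(x) = 6x² - x + 2.
Then h(6) = 212.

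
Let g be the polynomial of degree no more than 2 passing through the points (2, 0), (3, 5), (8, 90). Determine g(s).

g(s) = 2s^2 - 5s + 2

Using the Lagrange interpolation formula with nodes 2, 3, 8:
  L_0(s) = (s - 3)(s - 8) / 6
  L_1(s) = (s - 2)(s - 8) / -5
  L_2(s) = (s - 2)(s - 3) / 30
Then g(s) = 0·L_0(s) + 5·L_1(s) + 90·L_2(s).
Expanding and collecting terms gives g(s) = 2s^2 - 5s + 2.
Check: g(8) = 90. ✓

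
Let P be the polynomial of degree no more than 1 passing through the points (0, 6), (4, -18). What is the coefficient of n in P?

Write P(n) = an + b. Substituting each data point gives a linear system:
  b = 6
  4a + b = -18
Solving the system yields a = -6, b = 6.
So P(n) = -6n + 6.
The leading coefficient is -6.

-6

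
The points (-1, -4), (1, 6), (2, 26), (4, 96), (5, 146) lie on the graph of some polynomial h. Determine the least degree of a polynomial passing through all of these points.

2

Divided differences on the nodes -1, 1, 2, 4, 5:
  order 0: -4  6  26  96  146
  order 1: 5  20  35  50
  order 2: 5  5  5
  order 3: 0  0
  order 4: 0
The order-2 divided differences are all 5 (nonzero) and every higher order vanishes, so the data lies on a polynomial of degree exactly 2.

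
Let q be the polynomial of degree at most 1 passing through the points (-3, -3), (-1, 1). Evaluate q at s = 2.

Using the Lagrange interpolation formula with nodes -3, -1:
  L_0(s) = (s + 1) / -2
  L_1(s) = (s + 3) / 2
Then q(s) = -3·L_0(s) + 1·L_1(s).
Expanding and collecting terms gives q(s) = 2s + 3.
Evaluating at s = 2: q(2) = 7.

7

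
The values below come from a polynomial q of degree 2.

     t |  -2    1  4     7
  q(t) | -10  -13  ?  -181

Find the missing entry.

On equispaced nodes a degree-2 polynomial has vanishing third forward difference, so
  - q(-2) + 3·q(1) - 3·q(4) + q(7) = 0.
Substituting the known values and solving for q(4):
  -3·q(4) = 210
  q(4) = -70.

-70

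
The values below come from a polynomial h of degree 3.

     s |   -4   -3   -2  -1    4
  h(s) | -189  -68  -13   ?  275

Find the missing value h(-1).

0

The 4 known points determine the degree-3 polynomial uniquely.
Write h(s) = as^3 + bs^2 + cs + d. Substituting each data point gives a linear system:
  -64a + 16b - 4c + d = -189
  -27a + 9b - 3c + d = -68
  -8a + 4b - 2c + d = -13
  64a + 16b + 4c + d = 275
Solving the system yields a = 4, b = 3, c = -6, d = -5.
So h(s) = 4s^3 + 3s^2 - 6s - 5.
Then h(-1) = 0.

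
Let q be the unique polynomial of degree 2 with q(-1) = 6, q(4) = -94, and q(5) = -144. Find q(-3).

Write q(n) = an^2 + bn + c. Substituting each data point gives a linear system:
  a - b + c = 6
  16a + 4b + c = -94
  25a + 5b + c = -144
Solving the system yields a = -5, b = -5, c = 6.
So q(n) = -5n² - 5n + 6.
Then q(-3) = -24.

-24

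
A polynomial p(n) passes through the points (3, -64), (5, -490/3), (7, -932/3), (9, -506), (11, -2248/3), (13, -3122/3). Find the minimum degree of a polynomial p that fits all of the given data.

Forward differences of the values at n = 3, 5, 7, 9, 11, 13:
  p  : -64  -490/3  -932/3  -506  -2248/3  -3122/3
  Δ  : -298/3  -442/3  -586/3  -730/3  -874/3
  Δ^2: -48  -48  -48  -48
  Δ^3: 0  0  0
  Δ^4: 0  0
  Δ^5: 0
The second differences are constant (-48) and nonzero, while all higher differences vanish, so the minimal degree is 2.

2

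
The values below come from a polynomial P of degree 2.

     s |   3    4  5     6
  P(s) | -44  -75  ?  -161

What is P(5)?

On equispaced nodes a degree-2 polynomial has vanishing third forward difference, so
  - P(3) + 3·P(4) - 3·P(5) + P(6) = 0.
Substituting the known values and solving for P(5):
  -3·P(5) = 342
  P(5) = -114.

-114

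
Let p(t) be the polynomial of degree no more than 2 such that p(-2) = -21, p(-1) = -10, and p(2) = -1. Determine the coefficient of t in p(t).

Write p(t) = at^2 + bt + c. Substituting each data point gives a linear system:
  4a - 2b + c = -21
  a - b + c = -10
  4a + 2b + c = -1
Solving the system yields a = -2, b = 5, c = -3.
So p(t) = -2t^2 + 5t - 3.
The coefficient of t is 5.

5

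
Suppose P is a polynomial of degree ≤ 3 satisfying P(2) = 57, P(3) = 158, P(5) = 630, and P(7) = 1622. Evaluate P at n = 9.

3326

Using the Lagrange interpolation formula with nodes 2, 3, 5, 7:
  L_0(n) = (n - 3)(n - 5)(n - 7) / -15
  L_1(n) = (n - 2)(n - 5)(n - 7) / 8
  L_2(n) = (n - 2)(n - 3)(n - 7) / -12
  L_3(n) = (n - 2)(n - 3)(n - 5) / 40
Then P(n) = 57·L_0(n) + 158·L_1(n) + 630·L_2(n) + 1622·L_3(n).
Expanding and collecting terms gives P(n) = 4n³ + 5n² + 5.
Evaluating at n = 9: P(9) = 3326.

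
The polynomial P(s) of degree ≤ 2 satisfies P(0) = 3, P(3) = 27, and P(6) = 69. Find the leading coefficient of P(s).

1

Write P(s) = as^2 + bs + c. Substituting each data point gives a linear system:
  c = 3
  9a + 3b + c = 27
  36a + 6b + c = 69
Solving the system yields a = 1, b = 5, c = 3.
So P(s) = s^2 + 5s + 3.
The leading coefficient is 1.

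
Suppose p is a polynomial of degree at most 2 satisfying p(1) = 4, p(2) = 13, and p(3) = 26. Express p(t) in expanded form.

p(t) = 2t^2 + 3t - 1

Using the Lagrange interpolation formula with nodes 1, 2, 3:
  L_0(t) = (t - 2)(t - 3) / 2
  L_1(t) = (t - 1)(t - 3) / -1
  L_2(t) = (t - 1)(t - 2) / 2
Then p(t) = 4·L_0(t) + 13·L_1(t) + 26·L_2(t).
Expanding and collecting terms gives p(t) = 2t² + 3t - 1.
Check: p(3) = 26. ✓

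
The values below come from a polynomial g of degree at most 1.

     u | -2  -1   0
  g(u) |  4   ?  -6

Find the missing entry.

The 2 known points determine the degree-1 polynomial uniquely.
Write g(u) = au + b. Substituting each data point gives a linear system:
  -2a + b = 4
  b = -6
Solving the system yields a = -5, b = -6.
So g(u) = -5u - 6.
Then g(-1) = -1.

-1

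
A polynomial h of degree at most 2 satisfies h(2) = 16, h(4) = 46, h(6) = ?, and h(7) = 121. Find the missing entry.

The 3 known points determine the degree-2 polynomial uniquely.
Write h(n) = an^2 + bn + c. Substituting each data point gives a linear system:
  4a + 2b + c = 16
  16a + 4b + c = 46
  49a + 7b + c = 121
Solving the system yields a = 2, b = 3, c = 2.
So h(n) = 2n^2 + 3n + 2.
Then h(6) = 92.

92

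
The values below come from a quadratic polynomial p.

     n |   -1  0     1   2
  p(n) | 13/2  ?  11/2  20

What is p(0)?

1

On equispaced nodes a degree-2 polynomial has vanishing third forward difference, so
  - p(-1) + 3·p(0) - 3·p(1) + p(2) = 0.
Substituting the known values and solving for p(0):
  3·p(0) = 3
  p(0) = 1.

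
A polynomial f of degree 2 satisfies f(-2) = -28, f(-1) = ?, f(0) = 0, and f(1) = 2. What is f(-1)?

The 3 known points determine the degree-2 polynomial uniquely.
Write f(s) = as^2 + bs + c. Substituting each data point gives a linear system:
  4a - 2b + c = -28
  c = 0
  a + b + c = 2
Solving the system yields a = -4, b = 6, c = 0.
So f(s) = -4s^2 + 6s.
Then f(-1) = -10.

-10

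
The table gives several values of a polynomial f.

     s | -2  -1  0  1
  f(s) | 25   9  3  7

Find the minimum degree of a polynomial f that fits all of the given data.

Forward differences of the values at s = -2, -1, 0, 1:
  f  : 25  9  3  7
  Δ  : -16  -6  4
  Δ^2: 10  10
  Δ^3: 0
The second differences are constant (10) and nonzero, while all higher differences vanish, so the minimal degree is 2.

2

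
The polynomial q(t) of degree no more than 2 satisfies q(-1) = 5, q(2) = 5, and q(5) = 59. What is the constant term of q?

Write q(t) = at^2 + bt + c. Substituting each data point gives a linear system:
  a - b + c = 5
  4a + 2b + c = 5
  25a + 5b + c = 59
Solving the system yields a = 3, b = -3, c = -1.
So q(t) = 3t^2 - 3t - 1.
The constant term is -1.

-1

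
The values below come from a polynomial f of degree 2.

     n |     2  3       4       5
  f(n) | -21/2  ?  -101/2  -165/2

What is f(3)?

-53/2

The 3 known points determine the degree-2 polynomial uniquely.
Write f(n) = an^2 + bn + c. Substituting each data point gives a linear system:
  4a + 2b + c = -21/2
  16a + 4b + c = -101/2
  25a + 5b + c = -165/2
Solving the system yields a = -4, b = 4, c = -5/2.
So f(n) = -4n^2 + 4n - 5/2.
Then f(3) = -53/2.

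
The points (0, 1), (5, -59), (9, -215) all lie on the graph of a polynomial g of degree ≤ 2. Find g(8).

Write g(t) = at^2 + bt + c. Substituting each data point gives a linear system:
  c = 1
  25a + 5b + c = -59
  81a + 9b + c = -215
Solving the system yields a = -3, b = 3, c = 1.
So g(t) = -3t^2 + 3t + 1.
Then g(8) = -167.

-167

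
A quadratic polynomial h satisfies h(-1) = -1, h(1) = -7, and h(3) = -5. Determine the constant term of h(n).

-5

Write h(n) = an^2 + bn + c. Substituting each data point gives a linear system:
  a - b + c = -1
  a + b + c = -7
  9a + 3b + c = -5
Solving the system yields a = 1, b = -3, c = -5.
So h(n) = n² - 3n - 5.
The constant term is -5.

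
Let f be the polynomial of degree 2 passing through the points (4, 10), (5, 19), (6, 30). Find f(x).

Using the Lagrange interpolation formula with nodes 4, 5, 6:
  L_0(x) = (x - 5)(x - 6) / 2
  L_1(x) = (x - 4)(x - 6) / -1
  L_2(x) = (x - 4)(x - 5) / 2
Then f(x) = 10·L_0(x) + 19·L_1(x) + 30·L_2(x).
Expanding and collecting terms gives f(x) = x^2 - 6.
Check: f(5) = 19. ✓

f(x) = x^2 - 6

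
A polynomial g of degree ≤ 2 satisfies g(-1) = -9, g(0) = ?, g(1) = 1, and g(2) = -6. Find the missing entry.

0

The 3 known points determine the degree-2 polynomial uniquely.
Write g(u) = au^2 + bu + c. Substituting each data point gives a linear system:
  a - b + c = -9
  a + b + c = 1
  4a + 2b + c = -6
Solving the system yields a = -4, b = 5, c = 0.
So g(u) = -4u^2 + 5u.
Then g(0) = 0.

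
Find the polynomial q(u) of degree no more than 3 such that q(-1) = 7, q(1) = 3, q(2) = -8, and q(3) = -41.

Write q(u) = au^3 + bu^2 + cu + d. Substituting each data point gives a linear system:
  -a + b - c + d = 7
  a + b + c + d = 3
  8a + 4b + 2c + d = -8
  27a + 9b + 3c + d = -41
Solving the system yields a = -2, b = 1, c = 0, d = 4.
So q(u) = -2u^3 + u^2 + 4.
Check: q(1) = 3. ✓

q(u) = -2u^3 + u^2 + 4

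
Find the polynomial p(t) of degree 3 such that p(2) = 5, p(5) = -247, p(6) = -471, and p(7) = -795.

p(t) = -3t^3 + 4t^2 + 5t + 3

Write p(t) = at^3 + bt^2 + ct + d. Substituting each data point gives a linear system:
  8a + 4b + 2c + d = 5
  125a + 25b + 5c + d = -247
  216a + 36b + 6c + d = -471
  343a + 49b + 7c + d = -795
Solving the system yields a = -3, b = 4, c = 5, d = 3.
So p(t) = -3t^3 + 4t^2 + 5t + 3.
Check: p(2) = 5. ✓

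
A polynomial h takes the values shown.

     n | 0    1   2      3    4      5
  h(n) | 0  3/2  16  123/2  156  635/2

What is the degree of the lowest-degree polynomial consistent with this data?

Forward differences of the values at n = 0, 1, 2, 3, 4, 5:
  h  : 0  3/2  16  123/2  156  635/2
  Δ  : 3/2  29/2  91/2  189/2  323/2
  Δ^2: 13  31  49  67
  Δ^3: 18  18  18
  Δ^4: 0  0
  Δ^5: 0
The third differences are constant (18) and nonzero, while all higher differences vanish, so the minimal degree is 3.

3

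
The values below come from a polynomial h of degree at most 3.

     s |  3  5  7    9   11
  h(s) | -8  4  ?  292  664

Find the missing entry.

88

On equispaced nodes a degree-3 polynomial has vanishing fourth forward difference, so
  h(3) - 4·h(5) + 6·h(7) - 4·h(9) + h(11) = 0.
Substituting the known values and solving for h(7):
  6·h(7) = 528
  h(7) = 88.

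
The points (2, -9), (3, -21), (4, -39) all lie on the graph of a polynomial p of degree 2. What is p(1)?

Using the Lagrange interpolation formula with nodes 2, 3, 4:
  L_0(u) = (u - 3)(u - 4) / 2
  L_1(u) = (u - 2)(u - 4) / -1
  L_2(u) = (u - 2)(u - 3) / 2
Then p(u) = -9·L_0(u) - 21·L_1(u) - 39·L_2(u).
Expanding and collecting terms gives p(u) = -3u^2 + 3u - 3.
Evaluating at u = 1: p(1) = -3.

-3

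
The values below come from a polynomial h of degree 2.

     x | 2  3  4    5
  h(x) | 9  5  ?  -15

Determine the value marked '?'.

On equispaced nodes a degree-2 polynomial has vanishing third forward difference, so
  - h(2) + 3·h(3) - 3·h(4) + h(5) = 0.
Substituting the known values and solving for h(4):
  -3·h(4) = 9
  h(4) = -3.

-3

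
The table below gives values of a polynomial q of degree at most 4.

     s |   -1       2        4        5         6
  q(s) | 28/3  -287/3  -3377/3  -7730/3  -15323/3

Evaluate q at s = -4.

Write q(s) = as^4 + bs^3 + cs^2 + ds + e. Substituting each data point gives a linear system:
  a - b + c - d + e = 28/3
  16a + 8b + 4c + 2d + e = -287/3
  256a + 64b + 16c + 4d + e = -3377/3
  625a + 125b + 25c + 5d + e = -7730/3
  1296a + 216b + 36c + 6d + e = -15323/3
Solving the system yields a = -3, b = -6, c = 3, d = -5, e = -5/3.
So q(s) = -3s⁴ - 6s³ + 3s² - 5s - 5/3.
Then q(-4) = -953/3.

-953/3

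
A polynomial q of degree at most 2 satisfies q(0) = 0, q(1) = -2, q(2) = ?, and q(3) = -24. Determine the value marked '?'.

The 3 known points determine the degree-2 polynomial uniquely.
Write q(t) = at^2 + bt + c. Substituting each data point gives a linear system:
  c = 0
  a + b + c = -2
  9a + 3b + c = -24
Solving the system yields a = -3, b = 1, c = 0.
So q(t) = -3t^2 + t.
Then q(2) = -10.

-10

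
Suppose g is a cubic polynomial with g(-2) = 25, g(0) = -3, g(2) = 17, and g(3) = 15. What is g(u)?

Write g(u) = au^3 + bu^2 + cu + d. Substituting each data point gives a linear system:
  -8a + 4b - 2c + d = 25
  d = -3
  8a + 4b + 2c + d = 17
  27a + 9b + 3c + d = 15
Solving the system yields a = -2, b = 6, c = 6, d = -3.
So g(u) = -2u^3 + 6u^2 + 6u - 3.
Check: g(2) = 17. ✓

g(u) = -2u^3 + 6u^2 + 6u - 3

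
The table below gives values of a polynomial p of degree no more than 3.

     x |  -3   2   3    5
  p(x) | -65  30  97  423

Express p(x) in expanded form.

Write p(x) = ax^3 + bx^2 + cx + d. Substituting each data point gives a linear system:
  -27a + 9b - 3c + d = -65
  8a + 4b + 2c + d = 30
  27a + 9b + 3c + d = 97
  125a + 25b + 5c + d = 423
Solving the system yields a = 3, b = 2, c = 0, d = -2.
So p(x) = 3x^3 + 2x^2 - 2.
Check: p(5) = 423. ✓

p(x) = 3x^3 + 2x^2 - 2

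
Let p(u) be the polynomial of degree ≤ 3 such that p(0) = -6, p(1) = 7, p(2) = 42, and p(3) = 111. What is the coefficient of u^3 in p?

2

Write p(u) = au^3 + bu^2 + cu + d. Substituting each data point gives a linear system:
  d = -6
  a + b + c + d = 7
  8a + 4b + 2c + d = 42
  27a + 9b + 3c + d = 111
Solving the system yields a = 2, b = 5, c = 6, d = -6.
So p(u) = 2u³ + 5u² + 6u - 6.
The leading coefficient is 2.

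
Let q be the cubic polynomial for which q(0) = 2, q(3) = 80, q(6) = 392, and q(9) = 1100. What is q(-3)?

-4

Using the Lagrange interpolation formula with nodes 0, 3, 6, 9:
  L_0(t) = (t - 3)(t - 6)(t - 9) / -162
  L_1(t) = t(t - 6)(t - 9) / 54
  L_2(t) = t(t - 3)(t - 9) / -54
  L_3(t) = t(t - 3)(t - 6) / 162
Then q(t) = 2·L_0(t) + 80·L_1(t) + 392·L_2(t) + 1100·L_3(t).
Expanding and collecting terms gives q(t) = t^3 + 4t^2 + 5t + 2.
Evaluating at t = -3: q(-3) = -4.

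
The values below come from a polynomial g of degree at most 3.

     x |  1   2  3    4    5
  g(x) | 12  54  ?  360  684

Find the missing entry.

160

The 4 known points determine the degree-3 polynomial uniquely.
Write g(x) = ax^3 + bx^2 + cx + d. Substituting each data point gives a linear system:
  a + b + c + d = 12
  8a + 4b + 2c + d = 54
  64a + 16b + 4c + d = 360
  125a + 25b + 5c + d = 684
Solving the system yields a = 5, b = 2, c = 1, d = 4.
So g(x) = 5x^3 + 2x^2 + x + 4.
Then g(3) = 160.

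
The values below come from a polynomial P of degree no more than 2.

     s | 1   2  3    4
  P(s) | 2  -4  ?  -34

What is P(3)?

-16

The 3 known points determine the degree-2 polynomial uniquely.
Write P(s) = as^2 + bs + c. Substituting each data point gives a linear system:
  a + b + c = 2
  4a + 2b + c = -4
  16a + 4b + c = -34
Solving the system yields a = -3, b = 3, c = 2.
So P(s) = -3s² + 3s + 2.
Then P(3) = -16.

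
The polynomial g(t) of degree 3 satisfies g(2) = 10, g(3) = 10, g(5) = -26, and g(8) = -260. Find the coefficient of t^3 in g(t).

-1

Write g(t) = at^3 + bt^2 + ct + d. Substituting each data point gives a linear system:
  8a + 4b + 2c + d = 10
  27a + 9b + 3c + d = 10
  125a + 25b + 5c + d = -26
  512a + 64b + 8c + d = -260
Solving the system yields a = -1, b = 4, c = -1, d = 4.
So g(t) = -t^3 + 4t^2 - t + 4.
The leading coefficient is -1.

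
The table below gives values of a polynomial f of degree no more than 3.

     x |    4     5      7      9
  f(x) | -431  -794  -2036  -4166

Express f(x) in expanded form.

f(x) = -5x^3 - 6x^2 - 4x + 1

Write f(x) = ax^3 + bx^2 + cx + d. Substituting each data point gives a linear system:
  64a + 16b + 4c + d = -431
  125a + 25b + 5c + d = -794
  343a + 49b + 7c + d = -2036
  729a + 81b + 9c + d = -4166
Solving the system yields a = -5, b = -6, c = -4, d = 1.
So f(x) = -5x³ - 6x² - 4x + 1.
Check: f(5) = -794. ✓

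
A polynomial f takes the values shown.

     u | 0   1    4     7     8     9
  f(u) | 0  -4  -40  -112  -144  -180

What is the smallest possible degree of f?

Divided differences on the nodes 0, 1, 4, 7, 8, 9:
  order 0: 0  -4  -40  -112  -144  -180
  order 1: -4  -12  -24  -32  -36
  order 2: -2  -2  -2  -2
  order 3: 0  0  0
  order 4: 0  0
  order 5: 0
The order-2 divided differences are all -2 (nonzero) and every higher order vanishes, so the data lies on a polynomial of degree exactly 2.

2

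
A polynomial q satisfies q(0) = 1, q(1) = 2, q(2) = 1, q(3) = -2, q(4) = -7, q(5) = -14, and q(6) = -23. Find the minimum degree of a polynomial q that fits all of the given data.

Forward differences of the values at s = 0, 1, 2, 3, 4, 5, 6:
  q  : 1  2  1  -2  -7  -14  -23
  Δ  : 1  -1  -3  -5  -7  -9
  Δ^2: -2  -2  -2  -2  -2
  Δ^3: 0  0  0  0
  Δ^4: 0  0  0
  Δ^5: 0  0
  Δ^6: 0
The second differences are constant (-2) and nonzero, while all higher differences vanish, so the minimal degree is 2.

2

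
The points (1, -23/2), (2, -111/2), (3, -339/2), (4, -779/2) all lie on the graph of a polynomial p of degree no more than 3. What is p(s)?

Write p(s) = as^3 + bs^2 + cs + d. Substituting each data point gives a linear system:
  a + b + c + d = -23/2
  8a + 4b + 2c + d = -111/2
  27a + 9b + 3c + d = -339/2
  64a + 16b + 4c + d = -779/2
Solving the system yields a = -6, b = 1, c = -5, d = -3/2.
So p(s) = -6s³ + s² - 5s - 3/2.
Check: p(1) = -23/2. ✓

p(s) = -6s^3 + s^2 - 5s - 3/2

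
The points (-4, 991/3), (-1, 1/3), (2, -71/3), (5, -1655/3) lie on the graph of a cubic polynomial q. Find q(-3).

Write q(x) = ax^3 + bx^2 + cx + d. Substituting each data point gives a linear system:
  -64a + 16b - 4c + d = 991/3
  -a + b - c + d = 1/3
  8a + 4b + 2c + d = -71/3
  125a + 25b + 5c + d = -1655/3
Solving the system yields a = -5, b = 2, c = 5, d = -5/3.
So q(x) = -5x^3 + 2x^2 + 5x - 5/3.
Then q(-3) = 409/3.

409/3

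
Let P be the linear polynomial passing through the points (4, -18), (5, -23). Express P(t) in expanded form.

P(t) = -5t + 2

Using the Lagrange interpolation formula with nodes 4, 5:
  L_0(t) = (t - 5) / -1
  L_1(t) = (t - 4) / 1
Then P(t) = -18·L_0(t) - 23·L_1(t).
Expanding and collecting terms gives P(t) = -5t + 2.
Check: P(4) = -18. ✓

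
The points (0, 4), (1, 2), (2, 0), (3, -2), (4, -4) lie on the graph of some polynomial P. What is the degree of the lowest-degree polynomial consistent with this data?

1

Forward differences of the values at u = 0, 1, 2, 3, 4:
  P  : 4  2  0  -2  -4
  Δ  : -2  -2  -2  -2
  Δ^2: 0  0  0
  Δ^3: 0  0
  Δ^4: 0
The first differences are constant (-2) and nonzero, while all higher differences vanish, so the minimal degree is 1.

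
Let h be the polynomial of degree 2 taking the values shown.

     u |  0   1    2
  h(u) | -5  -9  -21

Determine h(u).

Using the Lagrange interpolation formula with nodes 0, 1, 2:
  L_0(u) = (u - 1)(u - 2) / 2
  L_1(u) = u(u - 2) / -1
  L_2(u) = u(u - 1) / 2
Then h(u) = -5·L_0(u) - 9·L_1(u) - 21·L_2(u).
Expanding and collecting terms gives h(u) = -4u^2 - 5.
Check: h(2) = -21. ✓

h(u) = -4u^2 - 5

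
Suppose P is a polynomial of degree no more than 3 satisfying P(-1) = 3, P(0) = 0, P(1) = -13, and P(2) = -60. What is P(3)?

Write P(t) = at^3 + bt^2 + ct + d. Substituting each data point gives a linear system:
  -a + b - c + d = 3
  d = 0
  a + b + c + d = -13
  8a + 4b + 2c + d = -60
Solving the system yields a = -4, b = -5, c = -4, d = 0.
So P(t) = -4t^3 - 5t^2 - 4t.
Then P(3) = -165.

-165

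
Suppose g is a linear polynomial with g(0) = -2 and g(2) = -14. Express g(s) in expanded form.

g(s) = -6s - 2

Write g(s) = as + b. Substituting each data point gives a linear system:
  b = -2
  2a + b = -14
Solving the system yields a = -6, b = -2.
So g(s) = -6s - 2.
Check: g(2) = -14. ✓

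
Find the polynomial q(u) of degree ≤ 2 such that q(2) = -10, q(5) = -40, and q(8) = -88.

Using the Lagrange interpolation formula with nodes 2, 5, 8:
  L_0(u) = (u - 5)(u - 8) / 18
  L_1(u) = (u - 2)(u - 8) / -9
  L_2(u) = (u - 2)(u - 5) / 18
Then q(u) = -10·L_0(u) - 40·L_1(u) - 88·L_2(u).
Expanding and collecting terms gives q(u) = -u² - 3u.
Check: q(5) = -40. ✓

q(u) = -u^2 - 3u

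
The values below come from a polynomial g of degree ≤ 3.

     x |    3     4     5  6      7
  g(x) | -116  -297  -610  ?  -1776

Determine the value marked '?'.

-1091

The 4 known points determine the degree-3 polynomial uniquely.
Write g(x) = ax^3 + bx^2 + cx + d. Substituting each data point gives a linear system:
  27a + 9b + 3c + d = -116
  64a + 16b + 4c + d = -297
  125a + 25b + 5c + d = -610
  343a + 49b + 7c + d = -1776
Solving the system yields a = -6, b = 6, c = -1, d = -5.
So g(x) = -6x^3 + 6x^2 - x - 5.
Then g(6) = -1091.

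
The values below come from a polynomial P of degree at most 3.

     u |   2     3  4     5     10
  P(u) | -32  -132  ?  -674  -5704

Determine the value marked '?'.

-334

The 4 known points determine the degree-3 polynomial uniquely.
Write P(u) = au^3 + bu^2 + cu + d. Substituting each data point gives a linear system:
  8a + 4b + 2c + d = -32
  27a + 9b + 3c + d = -132
  125a + 25b + 5c + d = -674
  1000a + 100b + 10c + d = -5704
Solving the system yields a = -6, b = 3, c = -1, d = 6.
So P(u) = -6u^3 + 3u^2 - u + 6.
Then P(4) = -334.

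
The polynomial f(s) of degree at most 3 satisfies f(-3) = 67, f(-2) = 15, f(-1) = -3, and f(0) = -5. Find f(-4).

171

Write f(s) = as^3 + bs^2 + cs + d. Substituting each data point gives a linear system:
  -27a + 9b - 3c + d = 67
  -8a + 4b - 2c + d = 15
  -a + b - c + d = -3
  d = -5
Solving the system yields a = -3, b = -1, c = 0, d = -5.
So f(s) = -3s^3 - s^2 - 5.
Then f(-4) = 171.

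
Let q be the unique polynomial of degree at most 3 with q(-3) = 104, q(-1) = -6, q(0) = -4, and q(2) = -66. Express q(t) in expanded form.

q(t) = -6t^3 - 5t^2 + 3t - 4

Write q(t) = at^3 + bt^2 + ct + d. Substituting each data point gives a linear system:
  -27a + 9b - 3c + d = 104
  -a + b - c + d = -6
  d = -4
  8a + 4b + 2c + d = -66
Solving the system yields a = -6, b = -5, c = 3, d = -4.
So q(t) = -6t^3 - 5t^2 + 3t - 4.
Check: q(-3) = 104. ✓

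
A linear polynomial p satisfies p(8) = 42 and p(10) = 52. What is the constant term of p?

2

Write p(s) = as + b. Substituting each data point gives a linear system:
  8a + b = 42
  10a + b = 52
Solving the system yields a = 5, b = 2.
So p(s) = 5s + 2.
The constant term is 2.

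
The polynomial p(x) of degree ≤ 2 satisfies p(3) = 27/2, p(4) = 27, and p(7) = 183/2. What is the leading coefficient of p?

2

Write p(x) = ax^2 + bx + c. Substituting each data point gives a linear system:
  9a + 3b + c = 27/2
  16a + 4b + c = 27
  49a + 7b + c = 183/2
Solving the system yields a = 2, b = -1/2, c = -3.
So p(x) = 2x^2 - (1/2)x - 3.
The leading coefficient is 2.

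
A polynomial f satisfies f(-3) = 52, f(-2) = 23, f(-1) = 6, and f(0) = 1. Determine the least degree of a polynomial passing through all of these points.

Forward differences of the values at u = -3, -2, -1, 0:
  f  : 52  23  6  1
  Δ  : -29  -17  -5
  Δ^2: 12  12
  Δ^3: 0
The second differences are constant (12) and nonzero, while all higher differences vanish, so the minimal degree is 2.

2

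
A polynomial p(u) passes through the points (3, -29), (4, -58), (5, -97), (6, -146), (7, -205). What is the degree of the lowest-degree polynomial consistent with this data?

Forward differences of the values at u = 3, 4, 5, 6, 7:
  p  : -29  -58  -97  -146  -205
  Δ  : -29  -39  -49  -59
  Δ^2: -10  -10  -10
  Δ^3: 0  0
  Δ^4: 0
The second differences are constant (-10) and nonzero, while all higher differences vanish, so the minimal degree is 2.

2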